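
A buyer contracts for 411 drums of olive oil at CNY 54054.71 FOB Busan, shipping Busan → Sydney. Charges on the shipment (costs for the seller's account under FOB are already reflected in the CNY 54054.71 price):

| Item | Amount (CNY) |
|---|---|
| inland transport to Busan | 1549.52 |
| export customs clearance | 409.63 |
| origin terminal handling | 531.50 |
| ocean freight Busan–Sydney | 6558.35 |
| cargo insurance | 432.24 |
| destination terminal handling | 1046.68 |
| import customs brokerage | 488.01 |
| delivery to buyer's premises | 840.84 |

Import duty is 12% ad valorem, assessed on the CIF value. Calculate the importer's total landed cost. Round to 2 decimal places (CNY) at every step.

Total landed cost: CNY 70746.27

FOB: the seller bears costs until goods are on board at the origin port; the buyer bears freight, insurance and all costs thereafter.
Already in the invoice (seller's account under FOB): inland to port, export clearance, origin terminal — exclude.
CIF value = FOB price + freight + insurance = 54054.71 + 6558.35 + 432.24 = 61045.30
Import duty = 61045.30 × 12% = 7325.44
Buyer bears: freight 6558.35 + insurance 432.24 + destination terminal 1046.68 + brokerage 488.01 + delivery 840.84 + duty 7325.44 = 16691.56
Landed cost = invoice 54054.71 + 16691.56 = 70746.27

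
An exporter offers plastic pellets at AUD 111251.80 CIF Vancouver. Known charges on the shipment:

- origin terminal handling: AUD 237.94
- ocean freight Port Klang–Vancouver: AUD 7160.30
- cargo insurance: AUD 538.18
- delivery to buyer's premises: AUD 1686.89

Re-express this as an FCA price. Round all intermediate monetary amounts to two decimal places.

FCA price: AUD 103315.38

Not relevant to the conversion: delivery — on the buyer under both terms; not part of either seller's price.
From CIF to FCA, the seller no longer bears: origin terminal, freight, insurance.
FCA price = 111251.80 − 237.94 − 7160.30 − 538.18 = 103315.38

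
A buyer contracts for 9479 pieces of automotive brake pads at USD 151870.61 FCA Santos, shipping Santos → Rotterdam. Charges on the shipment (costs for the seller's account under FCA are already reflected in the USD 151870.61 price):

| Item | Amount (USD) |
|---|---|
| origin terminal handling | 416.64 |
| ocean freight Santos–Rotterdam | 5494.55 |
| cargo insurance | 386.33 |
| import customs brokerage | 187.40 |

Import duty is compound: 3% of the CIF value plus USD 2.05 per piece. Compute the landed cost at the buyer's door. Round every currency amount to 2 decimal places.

Total landed cost: USD 182532.52

FCA: the seller delivers export-cleared goods to the carrier; the buyer bears costs from that point.
CIF value = FCA price + origin terminal + freight + insurance = 151870.61 + 416.64 + 5494.55 + 386.33 = 158168.13
Ad valorem component: 158168.13 × 3% = 4745.04
Specific component: 9479 × 2.05 = 19431.95
Import duty = 4745.04 + 19431.95 = 24176.99
Buyer bears: origin terminal 416.64 + freight 5494.55 + insurance 386.33 + brokerage 187.40 + duty 24176.99 = 30661.91
Landed cost = invoice 151870.61 + 30661.91 = 182532.52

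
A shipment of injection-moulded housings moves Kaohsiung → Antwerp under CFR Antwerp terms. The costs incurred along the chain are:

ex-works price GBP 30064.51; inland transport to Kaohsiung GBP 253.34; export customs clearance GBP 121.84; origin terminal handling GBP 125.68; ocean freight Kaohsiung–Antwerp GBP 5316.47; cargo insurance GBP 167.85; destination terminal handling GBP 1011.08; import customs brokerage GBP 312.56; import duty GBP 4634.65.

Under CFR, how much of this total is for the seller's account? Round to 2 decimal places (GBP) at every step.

CFR: the seller pays costs through ocean freight to the destination port, but not insurance.
Seller's account: goods 30064.51 + inland to port 253.34 + export clearance 121.84 + origin terminal 125.68 + freight 5316.47 = 35881.84
Buyer's account: insurance 167.85 + destination terminal 1011.08 + brokerage 312.56 + duty 4634.65 = 6126.14

Seller's account: GBP 35881.84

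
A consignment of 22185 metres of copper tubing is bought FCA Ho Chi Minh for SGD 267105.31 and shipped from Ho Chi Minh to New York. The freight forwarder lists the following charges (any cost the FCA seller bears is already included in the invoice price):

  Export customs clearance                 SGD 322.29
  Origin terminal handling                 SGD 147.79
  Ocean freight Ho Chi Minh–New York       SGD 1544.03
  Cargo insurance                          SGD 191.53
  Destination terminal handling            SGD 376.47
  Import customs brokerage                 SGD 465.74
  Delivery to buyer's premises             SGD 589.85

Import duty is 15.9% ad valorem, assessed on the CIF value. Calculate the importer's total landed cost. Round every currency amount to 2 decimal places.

FCA: the seller delivers export-cleared goods to the carrier; the buyer bears costs from that point.
Already in the invoice (seller's account under FCA): export clearance — exclude.
CIF value = FCA price + origin terminal + freight + insurance = 267105.31 + 147.79 + 1544.03 + 191.53 = 268988.66
Import duty = 268988.66 × 15.9% = 42769.20
Buyer bears: origin terminal 147.79 + freight 1544.03 + insurance 191.53 + destination terminal 376.47 + brokerage 465.74 + delivery 589.85 + duty 42769.20 = 46084.61
Landed cost = invoice 267105.31 + 46084.61 = 313189.92

Total landed cost: SGD 313189.92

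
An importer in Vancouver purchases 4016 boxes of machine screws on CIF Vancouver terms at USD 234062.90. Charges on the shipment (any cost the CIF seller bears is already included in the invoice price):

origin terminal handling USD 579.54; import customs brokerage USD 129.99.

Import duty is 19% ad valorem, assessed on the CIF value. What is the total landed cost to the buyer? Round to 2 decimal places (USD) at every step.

CIF: the seller pays costs through ocean freight and marine insurance to the destination port.
Already in the invoice (seller's account under CIF): origin terminal — exclude.
The CIF price already equals the CIF value: 234062.90
Import duty = 234062.90 × 19% = 44471.95
Buyer bears: brokerage 129.99 + duty 44471.95 = 44601.94
Landed cost = invoice 234062.90 + 44601.94 = 278664.84

Total landed cost: USD 278664.84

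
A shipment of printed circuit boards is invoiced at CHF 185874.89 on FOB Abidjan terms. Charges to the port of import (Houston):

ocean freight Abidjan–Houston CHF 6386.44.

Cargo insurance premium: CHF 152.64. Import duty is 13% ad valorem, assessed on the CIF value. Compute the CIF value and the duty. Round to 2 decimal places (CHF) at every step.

CIF = FOB price + freight + insurance
CIF = 185874.89 + 6386.44 + 152.64 = 192413.97
Import duty = 192413.97 × 13% = 25013.82

CIF value: CHF 192413.97; import duty: CHF 25013.82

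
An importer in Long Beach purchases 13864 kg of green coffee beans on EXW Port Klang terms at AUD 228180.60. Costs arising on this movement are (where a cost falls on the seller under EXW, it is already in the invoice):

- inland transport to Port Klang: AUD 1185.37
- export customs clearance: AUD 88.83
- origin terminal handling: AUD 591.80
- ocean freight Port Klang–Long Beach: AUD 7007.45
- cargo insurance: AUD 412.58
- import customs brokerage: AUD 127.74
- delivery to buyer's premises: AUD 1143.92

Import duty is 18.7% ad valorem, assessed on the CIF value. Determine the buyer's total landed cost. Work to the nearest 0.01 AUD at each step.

Total landed cost: AUD 283144.55

EXW: the seller makes goods available at their premises; the buyer bears all onward costs.
CIF value = EXW price + inland to port + export clearance + origin terminal + freight + insurance = 228180.60 + 1185.37 + 88.83 + 591.80 + 7007.45 + 412.58 = 237466.63
Import duty = 237466.63 × 18.7% = 44406.26
Buyer bears: inland to port 1185.37 + export clearance 88.83 + origin terminal 591.80 + freight 7007.45 + insurance 412.58 + brokerage 127.74 + delivery 1143.92 + duty 44406.26 = 54963.95
Landed cost = invoice 228180.60 + 54963.95 = 283144.55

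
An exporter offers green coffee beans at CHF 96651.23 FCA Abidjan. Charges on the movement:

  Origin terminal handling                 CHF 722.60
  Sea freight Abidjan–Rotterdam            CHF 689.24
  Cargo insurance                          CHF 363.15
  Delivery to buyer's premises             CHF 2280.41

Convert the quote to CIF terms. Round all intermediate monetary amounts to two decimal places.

CIF price: CHF 98426.22

Not relevant to the conversion: delivery — on the buyer under both terms; not part of either seller's price.
From FCA to CIF, the seller additionally bears: origin terminal, freight, insurance.
CIF price = 96651.23 + 722.60 + 689.24 + 363.15 = 98426.22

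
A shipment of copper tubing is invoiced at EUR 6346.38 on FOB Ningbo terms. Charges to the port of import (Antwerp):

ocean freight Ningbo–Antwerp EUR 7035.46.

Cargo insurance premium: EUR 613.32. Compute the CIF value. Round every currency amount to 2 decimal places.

CIF = FOB price + freight + insurance
CIF = 6346.38 + 7035.46 + 613.32 = 13995.16

CIF value: EUR 13995.16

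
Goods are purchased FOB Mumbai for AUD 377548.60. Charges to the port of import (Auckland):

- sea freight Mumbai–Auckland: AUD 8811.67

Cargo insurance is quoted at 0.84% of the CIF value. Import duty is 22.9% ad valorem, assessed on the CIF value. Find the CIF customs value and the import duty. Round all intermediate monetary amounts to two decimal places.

Let C be the CIF value. C = FOB price + freight + 0.84% × C
C − 0.84% × C = 377548.60 + 8811.67
0.9916 × C = 386360.27
C = 386360.27 / 0.9916 = 389633.19
Insurance premium = 0.84% × 389633.19 = 3272.92
Import duty = 389633.19 × 22.9% = 89226.00

CIF value: AUD 389633.19; import duty: AUD 89226.00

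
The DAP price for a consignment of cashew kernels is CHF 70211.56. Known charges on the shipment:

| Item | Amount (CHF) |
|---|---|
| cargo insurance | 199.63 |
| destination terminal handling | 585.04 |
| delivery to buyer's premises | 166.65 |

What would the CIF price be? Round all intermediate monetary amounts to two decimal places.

Not relevant to the conversion: insurance — on the seller under both DAP and CIF; already in the DAP price and stays in the CIF price.
From DAP to CIF, the seller no longer bears: destination terminal, delivery.
CIF price = 70211.56 − 585.04 − 166.65 = 69459.87

CIF price: CHF 69459.87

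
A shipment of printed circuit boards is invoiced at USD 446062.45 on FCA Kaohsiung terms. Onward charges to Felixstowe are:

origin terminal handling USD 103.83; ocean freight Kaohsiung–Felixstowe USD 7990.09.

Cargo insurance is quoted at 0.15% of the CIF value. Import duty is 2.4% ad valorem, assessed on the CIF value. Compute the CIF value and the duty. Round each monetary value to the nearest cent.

CIF value: USD 454838.63; import duty: USD 10916.13

Let C be the CIF value. C = FCA price + pre-shipment costs + freight + 0.15% × C
C − 0.15% × C = 446062.45 + 103.83 + 7990.09
0.9985 × C = 454156.37
C = 454156.37 / 0.9985 = 454838.63
Insurance premium = 0.15% × 454838.63 = 682.26
Import duty = 454838.63 × 2.4% = 10916.13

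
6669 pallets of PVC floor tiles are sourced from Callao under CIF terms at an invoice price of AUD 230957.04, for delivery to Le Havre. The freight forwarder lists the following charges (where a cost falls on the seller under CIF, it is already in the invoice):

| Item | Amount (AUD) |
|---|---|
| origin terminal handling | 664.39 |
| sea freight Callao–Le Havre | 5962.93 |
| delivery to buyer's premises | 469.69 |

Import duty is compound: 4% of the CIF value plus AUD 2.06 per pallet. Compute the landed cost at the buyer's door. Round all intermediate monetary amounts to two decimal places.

CIF: the seller pays costs through ocean freight and marine insurance to the destination port.
Already in the invoice (seller's account under CIF): origin terminal, freight — exclude.
The CIF price already equals the CIF value: 230957.04
Ad valorem component: 230957.04 × 4% = 9238.28
Specific component: 6669 × 2.06 = 13738.14
Import duty = 9238.28 + 13738.14 = 22976.42
Buyer bears: delivery 469.69 + duty 22976.42 = 23446.11
Landed cost = invoice 230957.04 + 23446.11 = 254403.15

Total landed cost: AUD 254403.15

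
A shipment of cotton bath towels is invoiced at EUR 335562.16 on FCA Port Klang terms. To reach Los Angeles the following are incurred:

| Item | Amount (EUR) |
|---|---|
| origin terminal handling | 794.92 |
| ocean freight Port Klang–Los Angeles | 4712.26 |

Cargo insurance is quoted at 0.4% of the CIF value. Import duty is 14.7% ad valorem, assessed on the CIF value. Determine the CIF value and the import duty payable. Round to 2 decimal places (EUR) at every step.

CIF value: EUR 342439.10; import duty: EUR 50338.55

Let C be the CIF value. C = FCA price + pre-shipment costs + freight + 0.4% × C
C − 0.4% × C = 335562.16 + 794.92 + 4712.26
0.996 × C = 341069.34
C = 341069.34 / 0.996 = 342439.10
Insurance premium = 0.4% × 342439.10 = 1369.76
Import duty = 342439.10 × 14.7% = 50338.55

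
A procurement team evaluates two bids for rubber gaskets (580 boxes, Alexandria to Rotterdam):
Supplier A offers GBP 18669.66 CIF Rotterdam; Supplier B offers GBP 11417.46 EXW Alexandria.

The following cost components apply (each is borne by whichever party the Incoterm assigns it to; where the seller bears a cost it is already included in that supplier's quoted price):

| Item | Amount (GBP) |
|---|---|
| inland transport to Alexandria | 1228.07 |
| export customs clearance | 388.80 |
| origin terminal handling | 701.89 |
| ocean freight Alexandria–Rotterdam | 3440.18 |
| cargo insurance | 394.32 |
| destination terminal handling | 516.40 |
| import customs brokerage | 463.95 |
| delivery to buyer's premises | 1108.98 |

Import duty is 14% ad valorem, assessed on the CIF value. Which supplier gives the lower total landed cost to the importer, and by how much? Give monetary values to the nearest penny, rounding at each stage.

Supplier A (CIF):
The CIF price already equals the CIF value: 18669.66
Import duty = 18669.66 × 14% = 2613.75
Buyer bears (A): 516.40 + 463.95 + 1108.98 = 2089.33
Landed cost (A) = invoice 18669.66 + 2089.33 + duty 2613.75 = 23372.74
Supplier B (EXW):
CIF value = EXW price + inland to port + export clearance + origin terminal + freight + insurance = 11417.46 + 1228.07 + 388.80 + 701.89 + 3440.18 + 394.32 = 17570.72
Import duty = 17570.72 × 14% = 2459.90
Buyer bears (B): 1228.07 + 388.80 + 701.89 + 3440.18 + 394.32 + 516.40 + 463.95 + 1108.98 = 8242.59
Landed cost (B) = invoice 11417.46 + 8242.59 + duty 2459.90 = 22119.95
Difference = |23372.74 − 22119.95| = 1252.79

Supplier B is cheaper by GBP 1252.79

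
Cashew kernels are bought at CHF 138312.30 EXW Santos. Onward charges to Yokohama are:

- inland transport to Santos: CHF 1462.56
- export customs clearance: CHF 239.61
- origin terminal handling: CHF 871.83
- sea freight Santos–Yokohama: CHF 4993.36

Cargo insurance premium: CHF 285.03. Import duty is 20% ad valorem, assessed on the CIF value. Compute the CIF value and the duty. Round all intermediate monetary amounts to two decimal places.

CIF = EXW price + pre-shipment costs + freight + insurance
CIF = 138312.30 + 1462.56 + 239.61 + 871.83 + 4993.36 + 285.03 = 146164.69
Import duty = 146164.69 × 20% = 29232.94

CIF value: CHF 146164.69; import duty: CHF 29232.94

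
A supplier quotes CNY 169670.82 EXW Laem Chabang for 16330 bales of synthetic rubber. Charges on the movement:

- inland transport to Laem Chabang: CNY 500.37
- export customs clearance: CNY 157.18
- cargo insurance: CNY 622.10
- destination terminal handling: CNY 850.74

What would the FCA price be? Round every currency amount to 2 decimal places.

FCA price: CNY 170328.37

Not relevant to the conversion: insurance, destination terminal — on the buyer under both terms; not part of either seller's price.
From EXW to FCA, the seller additionally bears: inland to port, export clearance.
FCA price = 169670.82 + 500.37 + 157.18 = 170328.37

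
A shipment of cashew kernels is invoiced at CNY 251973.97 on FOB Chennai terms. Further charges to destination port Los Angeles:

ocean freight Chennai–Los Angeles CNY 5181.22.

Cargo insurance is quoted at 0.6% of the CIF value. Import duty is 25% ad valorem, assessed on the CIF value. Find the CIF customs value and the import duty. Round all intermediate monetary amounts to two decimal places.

CIF value: CNY 258707.43; import duty: CNY 64676.86

Let C be the CIF value. C = FOB price + freight + 0.6% × C
C − 0.6% × C = 251973.97 + 5181.22
0.994 × C = 257155.19
C = 257155.19 / 0.994 = 258707.43
Insurance premium = 0.6% × 258707.43 = 1552.24
Import duty = 258707.43 × 25% = 64676.86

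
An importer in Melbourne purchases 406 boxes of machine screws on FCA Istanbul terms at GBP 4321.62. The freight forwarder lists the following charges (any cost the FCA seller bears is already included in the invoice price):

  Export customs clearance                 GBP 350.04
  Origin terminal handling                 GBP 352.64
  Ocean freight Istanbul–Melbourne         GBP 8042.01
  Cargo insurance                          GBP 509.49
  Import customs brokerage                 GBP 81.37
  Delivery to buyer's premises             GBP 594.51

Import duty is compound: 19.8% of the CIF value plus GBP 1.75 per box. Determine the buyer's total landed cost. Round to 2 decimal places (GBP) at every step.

Total landed cost: GBP 17230.84

FCA: the seller delivers export-cleared goods to the carrier; the buyer bears costs from that point.
Already in the invoice (seller's account under FCA): export clearance — exclude.
CIF value = FCA price + origin terminal + freight + insurance = 4321.62 + 352.64 + 8042.01 + 509.49 = 13225.76
Ad valorem component: 13225.76 × 19.8% = 2618.70
Specific component: 406 × 1.75 = 710.50
Import duty = 2618.70 + 710.50 = 3329.20
Buyer bears: origin terminal 352.64 + freight 8042.01 + insurance 509.49 + brokerage 81.37 + delivery 594.51 + duty 3329.20 = 12909.22
Landed cost = invoice 4321.62 + 12909.22 = 17230.84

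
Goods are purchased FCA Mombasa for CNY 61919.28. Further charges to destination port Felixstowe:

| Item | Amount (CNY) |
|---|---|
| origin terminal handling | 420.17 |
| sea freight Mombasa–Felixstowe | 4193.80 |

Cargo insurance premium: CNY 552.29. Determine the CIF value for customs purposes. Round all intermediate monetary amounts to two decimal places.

CIF value: CNY 67085.54

CIF = FCA price + pre-shipment costs + freight + insurance
CIF = 61919.28 + 420.17 + 4193.80 + 552.29 = 67085.54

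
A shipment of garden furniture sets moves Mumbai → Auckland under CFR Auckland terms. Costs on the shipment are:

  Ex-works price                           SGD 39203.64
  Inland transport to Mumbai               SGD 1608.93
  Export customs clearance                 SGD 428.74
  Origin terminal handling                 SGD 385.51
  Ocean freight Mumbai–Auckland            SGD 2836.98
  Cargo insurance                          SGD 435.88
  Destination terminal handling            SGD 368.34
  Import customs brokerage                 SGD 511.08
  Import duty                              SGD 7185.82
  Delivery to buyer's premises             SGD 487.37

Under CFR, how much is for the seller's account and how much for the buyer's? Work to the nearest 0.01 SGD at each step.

Seller: SGD 44463.80; buyer: SGD 8988.49

CFR: the seller pays costs through ocean freight to the destination port, but not insurance.
Seller's account: goods 39203.64 + inland to port 1608.93 + export clearance 428.74 + origin terminal 385.51 + freight 2836.98 = 44463.80
Buyer's account: insurance 435.88 + destination terminal 368.34 + brokerage 511.08 + duty 7185.82 + delivery 487.37 = 8988.49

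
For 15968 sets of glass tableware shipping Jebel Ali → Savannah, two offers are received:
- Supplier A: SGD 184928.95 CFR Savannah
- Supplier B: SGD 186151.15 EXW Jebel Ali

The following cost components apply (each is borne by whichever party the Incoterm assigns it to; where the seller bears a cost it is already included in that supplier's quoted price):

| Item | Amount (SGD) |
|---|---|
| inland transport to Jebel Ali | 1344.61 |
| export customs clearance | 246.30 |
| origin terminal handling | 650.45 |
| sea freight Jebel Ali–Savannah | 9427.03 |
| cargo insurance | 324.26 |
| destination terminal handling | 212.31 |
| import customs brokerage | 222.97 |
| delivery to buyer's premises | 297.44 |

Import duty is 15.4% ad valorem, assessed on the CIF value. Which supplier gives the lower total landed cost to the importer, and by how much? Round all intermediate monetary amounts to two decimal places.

Supplier A is cheaper by SGD 14875.75

Supplier A (CFR):
CIF value = CFR price + insurance = 184928.95 + 324.26 = 185253.21
Import duty = 185253.21 × 15.4% = 28528.99
Buyer bears (A): 324.26 + 212.31 + 222.97 + 297.44 = 1056.98
Landed cost (A) = invoice 184928.95 + 1056.98 + duty 28528.99 = 214514.92
Supplier B (EXW):
CIF value = EXW price + inland to port + export clearance + origin terminal + freight + insurance = 186151.15 + 1344.61 + 246.30 + 650.45 + 9427.03 + 324.26 = 198143.80
Import duty = 198143.80 × 15.4% = 30514.15
Buyer bears (B): 1344.61 + 246.30 + 650.45 + 9427.03 + 324.26 + 212.31 + 222.97 + 297.44 = 12725.37
Landed cost (B) = invoice 186151.15 + 12725.37 + duty 30514.15 = 229390.67
Difference = |214514.92 − 229390.67| = 14875.75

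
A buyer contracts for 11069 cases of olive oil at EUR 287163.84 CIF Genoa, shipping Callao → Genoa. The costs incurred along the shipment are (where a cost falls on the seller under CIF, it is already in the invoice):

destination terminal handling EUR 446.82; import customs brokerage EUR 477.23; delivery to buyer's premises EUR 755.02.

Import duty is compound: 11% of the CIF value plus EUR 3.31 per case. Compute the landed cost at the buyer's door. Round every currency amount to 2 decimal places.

CIF: the seller pays costs through ocean freight and marine insurance to the destination port.
The CIF price already equals the CIF value: 287163.84
Ad valorem component: 287163.84 × 11% = 31588.02
Specific component: 11069 × 3.31 = 36638.39
Import duty = 31588.02 + 36638.39 = 68226.41
Buyer bears: destination terminal 446.82 + brokerage 477.23 + delivery 755.02 + duty 68226.41 = 69905.48
Landed cost = invoice 287163.84 + 69905.48 = 357069.32

Total landed cost: EUR 357069.32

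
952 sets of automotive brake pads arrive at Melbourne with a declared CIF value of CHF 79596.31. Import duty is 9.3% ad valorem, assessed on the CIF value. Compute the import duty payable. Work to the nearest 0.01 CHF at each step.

Import duty = 79596.31 × 9.3% = 7402.46

Import duty: CHF 7402.46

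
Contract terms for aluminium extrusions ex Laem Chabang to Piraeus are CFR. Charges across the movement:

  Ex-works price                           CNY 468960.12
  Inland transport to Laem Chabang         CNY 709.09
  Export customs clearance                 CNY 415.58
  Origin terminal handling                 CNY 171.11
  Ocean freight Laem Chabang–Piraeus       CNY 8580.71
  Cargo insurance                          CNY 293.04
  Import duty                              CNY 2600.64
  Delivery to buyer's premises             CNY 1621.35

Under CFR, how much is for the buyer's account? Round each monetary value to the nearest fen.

Buyer's account: CNY 4515.03

CFR: the seller pays costs through ocean freight to the destination port, but not insurance.
Seller's account: goods 468960.12 + inland to port 709.09 + export clearance 415.58 + origin terminal 171.11 + freight 8580.71 = 478836.61
Buyer's account: insurance 293.04 + duty 2600.64 + delivery 1621.35 = 4515.03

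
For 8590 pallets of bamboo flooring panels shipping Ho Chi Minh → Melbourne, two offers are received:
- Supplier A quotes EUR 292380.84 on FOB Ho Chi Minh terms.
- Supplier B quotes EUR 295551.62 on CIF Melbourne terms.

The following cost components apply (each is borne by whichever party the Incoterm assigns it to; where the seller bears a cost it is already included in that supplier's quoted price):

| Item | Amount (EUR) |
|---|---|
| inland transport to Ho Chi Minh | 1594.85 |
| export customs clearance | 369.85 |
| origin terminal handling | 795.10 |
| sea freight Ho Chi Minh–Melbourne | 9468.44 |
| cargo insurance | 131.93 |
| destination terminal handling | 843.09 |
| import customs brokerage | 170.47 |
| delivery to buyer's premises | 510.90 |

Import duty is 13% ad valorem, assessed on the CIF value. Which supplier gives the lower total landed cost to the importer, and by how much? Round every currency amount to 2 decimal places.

Supplier A (FOB):
CIF value = FOB price + freight + insurance = 292380.84 + 9468.44 + 131.93 = 301981.21
Import duty = 301981.21 × 13% = 39257.56
Buyer bears (A): 9468.44 + 131.93 + 843.09 + 170.47 + 510.90 = 11124.83
Landed cost (A) = invoice 292380.84 + 11124.83 + duty 39257.56 = 342763.23
Supplier B (CIF):
The CIF price already equals the CIF value: 295551.62
Import duty = 295551.62 × 13% = 38421.71
Buyer bears (B): 843.09 + 170.47 + 510.90 = 1524.46
Landed cost (B) = invoice 295551.62 + 1524.46 + duty 38421.71 = 335497.79
Difference = |342763.23 − 335497.79| = 7265.44

Supplier B is cheaper by EUR 7265.44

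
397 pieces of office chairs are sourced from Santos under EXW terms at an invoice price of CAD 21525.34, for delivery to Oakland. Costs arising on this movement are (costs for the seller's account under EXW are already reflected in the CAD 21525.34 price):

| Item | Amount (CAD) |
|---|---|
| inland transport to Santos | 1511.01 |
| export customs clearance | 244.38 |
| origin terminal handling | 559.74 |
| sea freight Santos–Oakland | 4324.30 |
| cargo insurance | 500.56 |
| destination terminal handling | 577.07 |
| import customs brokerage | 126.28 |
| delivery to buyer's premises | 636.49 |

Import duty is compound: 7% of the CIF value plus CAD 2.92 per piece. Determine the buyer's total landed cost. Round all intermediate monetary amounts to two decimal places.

Total landed cost: CAD 33170.98

EXW: the seller makes goods available at their premises; the buyer bears all onward costs.
CIF value = EXW price + inland to port + export clearance + origin terminal + freight + insurance = 21525.34 + 1511.01 + 244.38 + 559.74 + 4324.30 + 500.56 = 28665.33
Ad valorem component: 28665.33 × 7% = 2006.57
Specific component: 397 × 2.92 = 1159.24
Import duty = 2006.57 + 1159.24 = 3165.81
Buyer bears: inland to port 1511.01 + export clearance 244.38 + origin terminal 559.74 + freight 4324.30 + insurance 500.56 + destination terminal 577.07 + brokerage 126.28 + delivery 636.49 + duty 3165.81 = 11645.64
Landed cost = invoice 21525.34 + 11645.64 = 33170.98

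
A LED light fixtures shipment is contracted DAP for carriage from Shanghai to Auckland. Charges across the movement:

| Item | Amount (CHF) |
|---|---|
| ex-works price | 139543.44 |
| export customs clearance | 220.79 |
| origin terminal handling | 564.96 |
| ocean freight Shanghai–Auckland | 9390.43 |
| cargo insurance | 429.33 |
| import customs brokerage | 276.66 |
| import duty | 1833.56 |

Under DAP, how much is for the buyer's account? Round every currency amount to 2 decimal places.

DAP: the seller bears all costs to the named destination except import duty and clearance.
Seller's account: goods 139543.44 + export clearance 220.79 + origin terminal 564.96 + freight 9390.43 + insurance 429.33 = 150148.95
Buyer's account: brokerage 276.66 + duty 1833.56 = 2110.22

Buyer's account: CHF 2110.22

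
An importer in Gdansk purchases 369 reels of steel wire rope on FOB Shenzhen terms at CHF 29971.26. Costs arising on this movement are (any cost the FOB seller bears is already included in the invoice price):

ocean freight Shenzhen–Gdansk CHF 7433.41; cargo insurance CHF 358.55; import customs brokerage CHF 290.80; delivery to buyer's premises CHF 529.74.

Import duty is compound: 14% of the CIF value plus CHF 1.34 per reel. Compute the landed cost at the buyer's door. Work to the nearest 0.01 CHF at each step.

FOB: the seller bears costs until goods are on board at the origin port; the buyer bears freight, insurance and all costs thereafter.
CIF value = FOB price + freight + insurance = 29971.26 + 7433.41 + 358.55 = 37763.22
Ad valorem component: 37763.22 × 14% = 5286.85
Specific component: 369 × 1.34 = 494.46
Import duty = 5286.85 + 494.46 = 5781.31
Buyer bears: freight 7433.41 + insurance 358.55 + brokerage 290.80 + delivery 529.74 + duty 5781.31 = 14393.81
Landed cost = invoice 29971.26 + 14393.81 = 44365.07

Total landed cost: CHF 44365.07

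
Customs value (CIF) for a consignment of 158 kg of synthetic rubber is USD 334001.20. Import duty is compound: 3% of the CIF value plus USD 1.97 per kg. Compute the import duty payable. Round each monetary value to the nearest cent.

Ad valorem component: 334001.20 × 3% = 10020.04
Specific component: 158 × 1.97 = 311.26
Import duty = 10020.04 + 311.26 = 10331.30

Import duty: USD 10331.30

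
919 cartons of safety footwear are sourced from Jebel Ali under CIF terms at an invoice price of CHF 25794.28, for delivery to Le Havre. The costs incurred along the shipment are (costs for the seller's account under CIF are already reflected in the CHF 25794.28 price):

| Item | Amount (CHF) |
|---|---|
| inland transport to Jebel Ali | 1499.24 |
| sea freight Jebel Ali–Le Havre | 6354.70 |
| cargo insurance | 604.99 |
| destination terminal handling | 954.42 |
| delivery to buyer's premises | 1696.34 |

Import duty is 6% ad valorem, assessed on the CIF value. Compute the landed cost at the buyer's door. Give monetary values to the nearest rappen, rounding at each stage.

Total landed cost: CHF 29992.70

CIF: the seller pays costs through ocean freight and marine insurance to the destination port.
Already in the invoice (seller's account under CIF): inland to port, freight, insurance — exclude.
The CIF price already equals the CIF value: 25794.28
Import duty = 25794.28 × 6% = 1547.66
Buyer bears: destination terminal 954.42 + delivery 1696.34 + duty 1547.66 = 4198.42
Landed cost = invoice 25794.28 + 4198.42 = 29992.70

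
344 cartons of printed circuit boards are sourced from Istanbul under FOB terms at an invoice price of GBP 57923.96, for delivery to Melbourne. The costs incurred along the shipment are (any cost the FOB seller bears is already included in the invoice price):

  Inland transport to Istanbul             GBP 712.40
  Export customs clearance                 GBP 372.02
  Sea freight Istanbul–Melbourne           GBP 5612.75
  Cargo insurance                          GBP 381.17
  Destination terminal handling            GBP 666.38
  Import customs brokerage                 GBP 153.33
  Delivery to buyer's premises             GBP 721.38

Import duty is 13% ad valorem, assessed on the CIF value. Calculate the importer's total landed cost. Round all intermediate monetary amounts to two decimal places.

FOB: the seller bears costs until goods are on board at the origin port; the buyer bears freight, insurance and all costs thereafter.
Already in the invoice (seller's account under FOB): inland to port, export clearance — exclude.
CIF value = FOB price + freight + insurance = 57923.96 + 5612.75 + 381.17 = 63917.88
Import duty = 63917.88 × 13% = 8309.32
Buyer bears: freight 5612.75 + insurance 381.17 + destination terminal 666.38 + brokerage 153.33 + delivery 721.38 + duty 8309.32 = 15844.33
Landed cost = invoice 57923.96 + 15844.33 = 73768.29

Total landed cost: GBP 73768.29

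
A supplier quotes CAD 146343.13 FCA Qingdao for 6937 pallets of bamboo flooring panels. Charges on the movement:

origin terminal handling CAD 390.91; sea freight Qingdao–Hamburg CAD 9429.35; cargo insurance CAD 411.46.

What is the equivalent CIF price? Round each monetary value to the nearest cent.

From FCA to CIF, the seller additionally bears: origin terminal, freight, insurance.
CIF price = 146343.13 + 390.91 + 9429.35 + 411.46 = 156574.85

CIF price: CAD 156574.85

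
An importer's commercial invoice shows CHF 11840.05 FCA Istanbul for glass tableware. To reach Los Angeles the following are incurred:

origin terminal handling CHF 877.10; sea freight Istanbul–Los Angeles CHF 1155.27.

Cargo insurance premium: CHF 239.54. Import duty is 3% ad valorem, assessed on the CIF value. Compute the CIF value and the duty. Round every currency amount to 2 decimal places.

CIF value: CHF 14111.96; import duty: CHF 423.36

CIF = FCA price + pre-shipment costs + freight + insurance
CIF = 11840.05 + 877.10 + 1155.27 + 239.54 = 14111.96
Import duty = 14111.96 × 3% = 423.36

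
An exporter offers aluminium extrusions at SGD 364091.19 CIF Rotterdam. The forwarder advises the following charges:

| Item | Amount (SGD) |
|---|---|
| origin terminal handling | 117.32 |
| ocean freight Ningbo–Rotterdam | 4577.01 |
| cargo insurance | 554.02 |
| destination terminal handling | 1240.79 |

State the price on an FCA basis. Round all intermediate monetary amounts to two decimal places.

Not relevant to the conversion: destination terminal — on the buyer under both terms; not part of either seller's price.
From CIF to FCA, the seller no longer bears: origin terminal, freight, insurance.
FCA price = 364091.19 − 117.32 − 4577.01 − 554.02 = 358842.84

FCA price: SGD 358842.84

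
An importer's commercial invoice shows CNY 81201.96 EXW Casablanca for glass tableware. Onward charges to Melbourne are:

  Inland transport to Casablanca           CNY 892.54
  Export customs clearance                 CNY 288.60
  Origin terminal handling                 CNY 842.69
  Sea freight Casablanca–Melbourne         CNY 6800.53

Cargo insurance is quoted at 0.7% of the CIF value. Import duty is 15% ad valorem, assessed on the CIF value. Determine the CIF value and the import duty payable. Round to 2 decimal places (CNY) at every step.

CIF value: CNY 90660.95; import duty: CNY 13599.14

Let C be the CIF value. C = EXW price + pre-shipment costs + freight + 0.7% × C
C − 0.7% × C = 81201.96 + 892.54 + 288.60 + 842.69 + 6800.53
0.993 × C = 90026.32
C = 90026.32 / 0.993 = 90660.95
Insurance premium = 0.7% × 90660.95 = 634.63
Import duty = 90660.95 × 15% = 13599.14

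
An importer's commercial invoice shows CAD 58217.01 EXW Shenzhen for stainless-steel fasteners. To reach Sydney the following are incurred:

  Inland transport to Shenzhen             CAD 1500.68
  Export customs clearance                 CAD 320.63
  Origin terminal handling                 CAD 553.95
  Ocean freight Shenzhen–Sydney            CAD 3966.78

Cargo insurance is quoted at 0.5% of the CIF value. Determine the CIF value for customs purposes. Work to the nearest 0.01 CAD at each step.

CIF value: CAD 64883.47

Let C be the CIF value. C = EXW price + pre-shipment costs + freight + 0.5% × C
C − 0.5% × C = 58217.01 + 1500.68 + 320.63 + 553.95 + 3966.78
0.995 × C = 64559.05
C = 64559.05 / 0.995 = 64883.47
Insurance premium = 0.5% × 64883.47 = 324.42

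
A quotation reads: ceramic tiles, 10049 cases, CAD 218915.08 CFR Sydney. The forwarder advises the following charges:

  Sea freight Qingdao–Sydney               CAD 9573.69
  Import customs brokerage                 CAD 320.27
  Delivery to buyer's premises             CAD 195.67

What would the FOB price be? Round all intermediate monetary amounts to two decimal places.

FOB price: CAD 209341.39

Not relevant to the conversion: brokerage, delivery — on the buyer under both terms; not part of either seller's price.
From CFR to FOB, the seller no longer bears: freight.
FOB price = 218915.08 − 9573.69 = 209341.39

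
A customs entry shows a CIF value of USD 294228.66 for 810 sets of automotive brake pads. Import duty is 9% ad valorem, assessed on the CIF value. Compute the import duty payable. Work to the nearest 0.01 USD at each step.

Import duty = 294228.66 × 9% = 26480.58

Import duty: USD 26480.58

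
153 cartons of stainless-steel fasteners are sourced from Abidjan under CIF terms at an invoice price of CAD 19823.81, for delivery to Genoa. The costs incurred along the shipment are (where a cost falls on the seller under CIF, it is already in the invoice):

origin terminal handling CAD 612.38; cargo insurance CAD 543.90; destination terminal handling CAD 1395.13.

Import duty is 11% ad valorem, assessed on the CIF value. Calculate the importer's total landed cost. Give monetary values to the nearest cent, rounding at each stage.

CIF: the seller pays costs through ocean freight and marine insurance to the destination port.
Already in the invoice (seller's account under CIF): origin terminal, insurance — exclude.
The CIF price already equals the CIF value: 19823.81
Import duty = 19823.81 × 11% = 2180.62
Buyer bears: destination terminal 1395.13 + duty 2180.62 = 3575.75
Landed cost = invoice 19823.81 + 3575.75 = 23399.56

Total landed cost: CAD 23399.56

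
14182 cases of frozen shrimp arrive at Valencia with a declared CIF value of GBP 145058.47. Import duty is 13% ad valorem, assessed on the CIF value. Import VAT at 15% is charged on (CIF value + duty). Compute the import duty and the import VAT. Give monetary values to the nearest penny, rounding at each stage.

Import duty: GBP 18857.60; import VAT: GBP 24587.41

Import duty = 145058.47 × 13% = 18857.60
VAT base = CIF + duty = 145058.47 + 18857.60 = 163916.07
Import VAT = 163916.07 × 15% = 24587.41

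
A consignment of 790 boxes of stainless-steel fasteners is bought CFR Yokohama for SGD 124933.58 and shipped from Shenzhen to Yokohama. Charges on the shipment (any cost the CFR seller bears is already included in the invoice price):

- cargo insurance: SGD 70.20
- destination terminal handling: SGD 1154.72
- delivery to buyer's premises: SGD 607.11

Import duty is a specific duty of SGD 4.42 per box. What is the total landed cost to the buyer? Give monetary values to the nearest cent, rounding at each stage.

CFR: the seller pays costs through ocean freight to the destination port, but not insurance.
CIF value = CFR price + insurance = 124933.58 + 70.20 = 125003.78
Import duty = 790 × 4.42 = 3491.80
Buyer bears: insurance 70.20 + destination terminal 1154.72 + delivery 607.11 + duty 3491.80 = 5323.83
Landed cost = invoice 124933.58 + 5323.83 = 130257.41

Total landed cost: SGD 130257.41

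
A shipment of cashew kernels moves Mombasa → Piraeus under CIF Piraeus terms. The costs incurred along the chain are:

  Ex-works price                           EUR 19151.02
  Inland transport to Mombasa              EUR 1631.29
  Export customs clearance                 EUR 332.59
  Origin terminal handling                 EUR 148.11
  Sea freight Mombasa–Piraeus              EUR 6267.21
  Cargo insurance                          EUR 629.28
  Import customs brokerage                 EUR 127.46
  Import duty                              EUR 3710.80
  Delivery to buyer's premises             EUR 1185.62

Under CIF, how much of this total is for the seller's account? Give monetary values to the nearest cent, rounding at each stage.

Seller's account: EUR 28159.50

CIF: the seller pays costs through ocean freight and marine insurance to the destination port.
Seller's account: goods 19151.02 + inland to port 1631.29 + export clearance 332.59 + origin terminal 148.11 + freight 6267.21 + insurance 629.28 = 28159.50
Buyer's account: brokerage 127.46 + duty 3710.80 + delivery 1185.62 = 5023.88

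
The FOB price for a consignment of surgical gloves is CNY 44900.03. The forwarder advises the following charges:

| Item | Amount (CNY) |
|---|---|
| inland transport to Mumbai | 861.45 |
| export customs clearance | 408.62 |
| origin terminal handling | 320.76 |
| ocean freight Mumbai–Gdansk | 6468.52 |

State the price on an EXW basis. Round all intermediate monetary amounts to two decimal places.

Not relevant to the conversion: freight — on the buyer under both terms; not part of either seller's price.
From FOB to EXW, the seller no longer bears: inland to port, export clearance, origin terminal.
EXW price = 44900.03 − 861.45 − 408.62 − 320.76 = 43309.20

EXW price: CNY 43309.20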